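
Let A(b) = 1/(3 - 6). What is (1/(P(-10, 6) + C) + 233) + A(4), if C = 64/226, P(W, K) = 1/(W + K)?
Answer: 1314/5 ≈ 262.80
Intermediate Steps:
P(W, K) = 1/(K + W)
A(b) = -1/3 (A(b) = 1/(-3) = -1/3)
C = 32/113 (C = 64*(1/226) = 32/113 ≈ 0.28319)
(1/(P(-10, 6) + C) + 233) + A(4) = (1/(1/(6 - 10) + 32/113) + 233) - 1/3 = (1/(1/(-4) + 32/113) + 233) - 1/3 = (1/(-1/4 + 32/113) + 233) - 1/3 = (1/(15/452) + 233) - 1/3 = (452/15 + 233) - 1/3 = 3947/15 - 1/3 = 1314/5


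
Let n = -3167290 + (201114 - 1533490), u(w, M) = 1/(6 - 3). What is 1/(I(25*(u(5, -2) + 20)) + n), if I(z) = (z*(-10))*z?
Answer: -9/63753244 ≈ -1.4117e-7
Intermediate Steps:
u(w, M) = ⅓ (u(w, M) = 1/3 = ⅓)
I(z) = -10*z² (I(z) = (-10*z)*z = -10*z²)
n = -4499666 (n = -3167290 - 1332376 = -4499666)
1/(I(25*(u(5, -2) + 20)) + n) = 1/(-10*625*(⅓ + 20)² - 4499666) = 1/(-10*(25*(61/3))² - 4499666) = 1/(-10*(1525/3)² - 4499666) = 1/(-10*2325625/9 - 4499666) = 1/(-23256250/9 - 4499666) = 1/(-63753244/9) = -9/63753244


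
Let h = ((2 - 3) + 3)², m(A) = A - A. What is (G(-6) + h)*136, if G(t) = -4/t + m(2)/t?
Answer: 1904/3 ≈ 634.67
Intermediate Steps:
m(A) = 0
G(t) = -4/t (G(t) = -4/t + 0/t = -4/t + 0 = -4/t)
h = 4 (h = (-1 + 3)² = 2² = 4)
(G(-6) + h)*136 = (-4/(-6) + 4)*136 = (-4*(-⅙) + 4)*136 = (⅔ + 4)*136 = (14/3)*136 = 1904/3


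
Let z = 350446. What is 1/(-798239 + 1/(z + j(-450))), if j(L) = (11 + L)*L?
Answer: -547996/437431779043 ≈ -1.2528e-6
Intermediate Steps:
j(L) = L*(11 + L)
1/(-798239 + 1/(z + j(-450))) = 1/(-798239 + 1/(350446 - 450*(11 - 450))) = 1/(-798239 + 1/(350446 - 450*(-439))) = 1/(-798239 + 1/(350446 + 197550)) = 1/(-798239 + 1/547996) = 1/(-437431779043/547996) = -547996/437431779043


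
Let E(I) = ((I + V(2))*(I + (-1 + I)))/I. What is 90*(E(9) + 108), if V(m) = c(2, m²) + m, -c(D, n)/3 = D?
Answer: 10570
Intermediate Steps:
c(D, n) = -3*D
V(m) = -6 + m (V(m) = -3*2 + m = -6 + m)
E(I) = (-1 + 2*I)*(-4 + I)/I (E(I) = ((I + (-6 + 2))*(I + (-1 + I)))/I = ((I - 4)*(-1 + 2*I))/I = ((-4 + I)*(-1 + 2*I))/I = ((-1 + 2*I)*(-4 + I))/I = (-1 + 2*I)*(-4 + I)/I)
90*(E(9) + 108) = 90*((-9 + 2*9 + 4/9) + 108) = 90*((-9 + 18 + 4*(⅑)) + 108) = 90*((-9 + 18 + 4/9) + 108) = 90*(85/9 + 108) = 90*(1057/9) = 10570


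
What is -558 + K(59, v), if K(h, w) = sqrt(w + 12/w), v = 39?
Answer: -558 + sqrt(6643)/13 ≈ -551.73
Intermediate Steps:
-558 + K(59, v) = -558 + sqrt(39 + 12/39) = -558 + sqrt(39 + 12*(1/39)) = -558 + sqrt(39 + 4/13) = -558 + sqrt(511/13) = -558 + sqrt(6643)/13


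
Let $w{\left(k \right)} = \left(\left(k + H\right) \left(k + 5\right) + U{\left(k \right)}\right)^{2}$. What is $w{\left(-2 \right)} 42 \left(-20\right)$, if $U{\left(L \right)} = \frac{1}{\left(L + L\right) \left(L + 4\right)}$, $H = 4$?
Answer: $- \frac{231945}{8} \approx -28993.0$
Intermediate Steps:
$U{\left(L \right)} = \frac{1}{2 L \left(4 + L\right)}$
$w{\left(k \right)} = \left(\left(4 + k\right) \left(5 + k\right) + \frac{1}{2 k \left(4 + k\right)}\right)^{2}$ ($w{\left(k \right)} = \left(\left(k + 4\right) \left(k + 5\right) + \frac{1}{2 k \left(4 + k\right)}\right)^{2} = \left(\left(4 + k\right) \left(5 + k\right) + \frac{1}{2 k \left(4 + k\right)}\right)^{2}$)
$w{\left(-2 \right)} 42 \left(-20\right) = \frac{\left(1 + 2 \left(-2\right) \left(4 - 2\right) \left(20 + \left(-2\right)^{2} + 9 \left(-2\right)\right)\right)^{2}}{4 \cdot 4 \left(4 - 2\right)^{2}} \cdot 42 \left(-20\right) = \frac{1}{4} \cdot \frac{1}{4} \left(1 + 2 \left(-2\right) 2 \left(20 + 4 - 18\right)\right)^{2} \cdot \frac{1}{4} \cdot 42 \left(-20\right) = \frac{1}{4} \cdot \frac{1}{4} \left(1 + 2 \left(-2\right) 2 \cdot 6\right)^{2} \cdot \frac{1}{4} \cdot 42 \left(-20\right) = \frac{1}{4} \cdot \frac{1}{4} \left(1 - 48\right)^{2} \cdot \frac{1}{4} \cdot 42 \left(-20\right) = \frac{1}{4} \cdot \frac{1}{4} \left(-47\right)^{2} \cdot \frac{1}{4} \cdot 42 \left(-20\right) = \frac{1}{4} \cdot \frac{1}{4} \cdot 2209 \cdot \frac{1}{4} \cdot 42 \left(-20\right) = \frac{2209}{64} \cdot 42 \left(-20\right) = \frac{46389}{32} \left(-20\right) = - \frac{231945}{8}$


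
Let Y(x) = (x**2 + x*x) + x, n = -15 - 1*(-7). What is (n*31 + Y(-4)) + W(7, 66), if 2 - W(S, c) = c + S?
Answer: -291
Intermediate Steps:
W(S, c) = 2 - S - c (W(S, c) = 2 - (c + S) = 2 - (S + c) = 2 + (-S - c) = 2 - S - c)
n = -8 (n = -15 + 7 = -8)
Y(x) = x + 2*x**2 (Y(x) = (x**2 + x**2) + x = 2*x**2 + x = x + 2*x**2)
(n*31 + Y(-4)) + W(7, 66) = (-8*31 - 4*(1 + 2*(-4))) + (2 - 1*7 - 1*66) = (-248 - 4*(1 - 8)) + (2 - 7 - 66) = (-248 - 4*(-7)) - 71 = (-248 + 28) - 71 = -220 - 71 = -291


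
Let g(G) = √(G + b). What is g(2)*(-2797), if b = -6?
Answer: -5594*I ≈ -5594.0*I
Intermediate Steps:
g(G) = √(-6 + G) (g(G) = √(G - 6) = √(-6 + G))
g(2)*(-2797) = √(-6 + 2)*(-2797) = √(-4)*(-2797) = (2*I)*(-2797) = -5594*I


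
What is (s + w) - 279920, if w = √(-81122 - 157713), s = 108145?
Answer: -171775 + I*√238835 ≈ -1.7178e+5 + 488.71*I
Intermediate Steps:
w = I*√238835 (w = √(-238835) = I*√238835 ≈ 488.71*I)
(s + w) - 279920 = (108145 + I*√238835) - 279920 = -171775 + I*√238835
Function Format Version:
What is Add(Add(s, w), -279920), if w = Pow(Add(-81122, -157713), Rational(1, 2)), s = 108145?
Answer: Add(-171775, Mul(I, Pow(238835, Rational(1, 2)))) ≈ Add(-1.7178e+5, Mul(488.71, I))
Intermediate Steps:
w = Mul(I, Pow(238835, Rational(1, 2))) (w = Pow(-238835, Rational(1, 2)) = Mul(I, Pow(238835, Rational(1, 2))) ≈ Mul(488.71, I))
Add(Add(s, w), -279920) = Add(Add(108145, Mul(I, Pow(238835, Rational(1, 2)))), -279920) = Add(-171775, Mul(I, Pow(238835, Rational(1, 2))))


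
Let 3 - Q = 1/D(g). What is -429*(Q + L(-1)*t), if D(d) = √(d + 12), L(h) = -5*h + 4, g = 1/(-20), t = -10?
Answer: 37323 + 858*√1195/239 ≈ 37447.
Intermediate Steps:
g = -1/20 ≈ -0.050000
L(h) = 4 - 5*h
D(d) = √(12 + d)
Q = 3 - 2*√1195/239 (Q = 3 - 1/(√(12 - 1/20)) = 3 - 1/(√(239/20)) = 3 - 1/(√1195/10) = 3 - 2*√1195/239 ≈ 2.7107)
-429*(Q + L(-1)*t) = -429*((3 - 2*√1195/239) + (4 - 5*(-1))*(-10)) = -429*((3 - 2*√1195/239) + (4 + 5)*(-10)) = -429*((3 - 2*√1195/239) + 9*(-10)) = -429*((3 - 2*√1195/239) - 90) = -429*(-87 - 2*√1195/239) = 37323 + 858*√1195/239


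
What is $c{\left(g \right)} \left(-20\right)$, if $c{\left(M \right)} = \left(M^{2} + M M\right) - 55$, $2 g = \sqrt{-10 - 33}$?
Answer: $1530$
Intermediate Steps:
$g = \frac{i \sqrt{43}}{2}$ ($g = \frac{\sqrt{-10 - 33}}{2} = \frac{\sqrt{-43}}{2} = \frac{i \sqrt{43}}{2} \approx 3.2787 i$)
$c{\left(M \right)} = -55 + 2 M^{2}$ ($c{\left(M \right)} = \left(M^{2} + M^{2}\right) - 55 = 2 M^{2} - 55 = -55 + 2 M^{2}$)
$c{\left(g \right)} \left(-20\right) = \left(-55 + 2 \left(\frac{i \sqrt{43}}{2}\right)^{2}\right) \left(-20\right) = \left(-55 + 2 \left(- \frac{43}{4}\right)\right) \left(-20\right) = \left(-55 - \frac{43}{2}\right) \left(-20\right) = \left(- \frac{153}{2}\right) \left(-20\right) = 1530$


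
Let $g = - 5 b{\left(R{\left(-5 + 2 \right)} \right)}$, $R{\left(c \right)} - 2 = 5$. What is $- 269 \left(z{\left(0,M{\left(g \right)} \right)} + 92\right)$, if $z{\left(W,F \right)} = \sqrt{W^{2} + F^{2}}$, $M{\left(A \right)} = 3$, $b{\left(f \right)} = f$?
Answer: $-25555$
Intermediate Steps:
$R{\left(c \right)} = 7$ ($R{\left(c \right)} = 2 + 5 = 7$)
$g = -35$ ($g = \left(-5\right) 7 = -35$)
$z{\left(W,F \right)} = \sqrt{F^{2} + W^{2}}$
$- 269 \left(z{\left(0,M{\left(g \right)} \right)} + 92\right) = - 269 \left(\sqrt{3^{2} + 0^{2}} + 92\right) = - 269 \left(\sqrt{9 + 0} + 92\right) = - 269 \left(\sqrt{9} + 92\right) = - 269 \left(3 + 92\right) = \left(-269\right) 95 = -25555$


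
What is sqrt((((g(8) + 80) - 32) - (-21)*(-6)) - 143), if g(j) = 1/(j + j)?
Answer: I*sqrt(3535)/4 ≈ 14.864*I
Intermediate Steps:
g(j) = 1/(2*j)
sqrt((((g(8) + 80) - 32) - (-21)*(-6)) - 143) = sqrt(((((1/2)/8 + 80) - 32) - (-21)*(-6)) - 143) = sqrt(((((1/2)*(1/8) + 80) - 32) - 1*126) - 143) = sqrt((((1/16 + 80) - 32) - 126) - 143) = sqrt(((1281/16 - 32) - 126) - 143) = sqrt((769/16 - 126) - 143) = sqrt(-1247/16 - 143) = sqrt(-3535/16) = I*sqrt(3535)/4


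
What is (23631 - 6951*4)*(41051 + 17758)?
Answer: -245409957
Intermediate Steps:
(23631 - 6951*4)*(41051 + 17758) = (23631 - 27804)*58809 = -4173*58809 = -245409957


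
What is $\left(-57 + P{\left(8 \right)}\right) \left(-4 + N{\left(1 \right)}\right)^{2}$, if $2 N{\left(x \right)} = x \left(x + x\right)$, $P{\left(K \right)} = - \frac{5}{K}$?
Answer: $- \frac{4149}{8} \approx -518.63$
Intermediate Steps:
$N{\left(x \right)} = x^{2}$ ($N{\left(x \right)} = \frac{x \left(x + x\right)}{2} = \frac{x 2 x}{2} = \frac{2 x^{2}}{2} = x^{2}$)
$\left(-57 + P{\left(8 \right)}\right) \left(-4 + N{\left(1 \right)}\right)^{2} = \left(-57 - \frac{5}{8}\right) \left(-4 + 1^{2}\right)^{2} = \left(-57 - \frac{5}{8}\right) \left(-4 + 1\right)^{2} = \left(-57 - \frac{5}{8}\right) \left(-3\right)^{2} = \left(- \frac{461}{8}\right) 9 = - \frac{4149}{8}$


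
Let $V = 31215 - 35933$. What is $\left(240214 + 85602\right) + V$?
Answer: $321098$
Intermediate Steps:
$V = -4718$
$\left(240214 + 85602\right) + V = \left(240214 + 85602\right) - 4718 = 325816 - 4718 = 321098$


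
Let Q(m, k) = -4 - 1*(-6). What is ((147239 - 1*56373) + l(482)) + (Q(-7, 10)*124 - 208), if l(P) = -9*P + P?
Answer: 87050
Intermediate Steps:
Q(m, k) = 2 (Q(m, k) = -4 + 6 = 2)
l(P) = -8*P
((147239 - 1*56373) + l(482)) + (Q(-7, 10)*124 - 208) = ((147239 - 1*56373) - 8*482) + (2*124 - 208) = ((147239 - 56373) - 3856) + (248 - 208) = (90866 - 3856) + 40 = 87010 + 40 = 87050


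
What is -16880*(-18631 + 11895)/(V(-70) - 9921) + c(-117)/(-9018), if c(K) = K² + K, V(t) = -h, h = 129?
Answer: -633034682/55945 ≈ -11315.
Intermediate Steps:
V(t) = -129 (V(t) = -1*129 = -129)
c(K) = K + K²
-16880*(-18631 + 11895)/(V(-70) - 9921) + c(-117)/(-9018) = -16880*(-18631 + 11895)/(-129 - 9921) - 117*(1 - 117)/(-9018) = -16880/((-10050/(-6736))) - 117*(-116)*(-1/9018) = -16880/((-10050*(-1/6736))) + 13572*(-1/9018) = -16880/5025/3368 - 754/501 = -16880*3368/5025 - 754/501 = -11370368/1005 - 754/501 = -633034682/55945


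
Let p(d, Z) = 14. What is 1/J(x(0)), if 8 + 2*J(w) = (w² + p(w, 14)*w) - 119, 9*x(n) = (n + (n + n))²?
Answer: -2/127 ≈ -0.015748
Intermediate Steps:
x(n) = n² (x(n) = (n + (n + n))²/9 = (n + 2*n)²/9 = (3*n)²/9 = (9*n²)/9 = n²)
J(w) = -127/2 + w²/2 + 7*w (J(w) = -4 + ((w² + 14*w) - 119)/2 = -4 + (-119 + w² + 14*w)/2 = -4 + (-119/2 + w²/2 + 7*w) = -127/2 + w²/2 + 7*w)
1/J(x(0)) = 1/(-127/2 + (0²)²/2 + 7*0²) = 1/(-127/2 + (½)*0² + 7*0) = 1/(-127/2 + (½)*0 + 0) = 1/(-127/2 + 0 + 0) = 1/(-127/2) = -2/127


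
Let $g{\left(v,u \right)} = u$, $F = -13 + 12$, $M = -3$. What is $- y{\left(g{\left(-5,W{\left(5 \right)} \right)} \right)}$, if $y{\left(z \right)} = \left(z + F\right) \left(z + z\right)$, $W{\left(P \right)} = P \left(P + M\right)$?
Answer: $-180$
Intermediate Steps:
$F = -1$
$W{\left(P \right)} = P \left(-3 + P\right)$ ($W{\left(P \right)} = P \left(P - 3\right) = P \left(-3 + P\right)$)
$y{\left(z \right)} = 2 z \left(-1 + z\right)$ ($y{\left(z \right)} = \left(z - 1\right) \left(z + z\right) = \left(-1 + z\right) 2 z = 2 z \left(-1 + z\right)$)
$- y{\left(g{\left(-5,W{\left(5 \right)} \right)} \right)} = - 2 \cdot 5 \left(-3 + 5\right) \left(-1 + 5 \left(-3 + 5\right)\right) = - 2 \cdot 5 \cdot 2 \left(-1 + 5 \cdot 2\right) = - 2 \cdot 10 \left(-1 + 10\right) = - 2 \cdot 10 \cdot 9 = \left(-1\right) 180 = -180$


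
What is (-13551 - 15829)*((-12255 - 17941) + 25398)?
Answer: 140965240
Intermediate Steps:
(-13551 - 15829)*((-12255 - 17941) + 25398) = -29380*(-30196 + 25398) = -29380*(-4798) = 140965240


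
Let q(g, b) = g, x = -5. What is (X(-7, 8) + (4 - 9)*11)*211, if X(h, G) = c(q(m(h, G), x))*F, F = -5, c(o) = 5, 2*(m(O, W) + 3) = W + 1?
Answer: -16880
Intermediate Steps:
m(O, W) = -5/2 + W/2 (m(O, W) = -3 + (W + 1)/2 = -3 + (1 + W)/2 = -3 + (1/2 + W/2) = -5/2 + W/2)
X(h, G) = -25 (X(h, G) = 5*(-5) = -25)
(X(-7, 8) + (4 - 9)*11)*211 = (-25 + (4 - 9)*11)*211 = (-25 - 5*11)*211 = (-25 - 55)*211 = -80*211 = -16880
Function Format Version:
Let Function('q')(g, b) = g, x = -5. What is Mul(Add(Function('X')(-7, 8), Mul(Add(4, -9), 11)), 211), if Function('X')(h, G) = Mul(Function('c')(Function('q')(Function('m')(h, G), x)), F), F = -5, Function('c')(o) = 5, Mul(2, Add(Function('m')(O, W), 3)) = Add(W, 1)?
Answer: -16880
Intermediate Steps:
Function('m')(O, W) = Add(Rational(-5, 2), Mul(Rational(1, 2), W)) (Function('m')(O, W) = Add(-3, Mul(Rational(1, 2), Add(W, 1))) = Add(-3, Mul(Rational(1, 2), Add(1, W))) = Add(-3, Add(Rational(1, 2), Mul(Rational(1, 2), W))) = Add(Rational(-5, 2), Mul(Rational(1, 2), W)))
Function('X')(h, G) = -25 (Function('X')(h, G) = Mul(5, -5) = -25)
Mul(Add(Function('X')(-7, 8), Mul(Add(4, -9), 11)), 211) = Mul(Add(-25, Mul(Add(4, -9), 11)), 211) = Mul(Add(-25, Mul(-5, 11)), 211) = Mul(Add(-25, -55), 211) = Mul(-80, 211) = -16880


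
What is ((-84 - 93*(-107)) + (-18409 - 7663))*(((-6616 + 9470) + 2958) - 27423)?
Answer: 350206255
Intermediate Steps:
((-84 - 93*(-107)) + (-18409 - 7663))*(((-6616 + 9470) + 2958) - 27423) = ((-84 + 9951) - 26072)*((2854 + 2958) - 27423) = (9867 - 26072)*(5812 - 27423) = -16205*(-21611) = 350206255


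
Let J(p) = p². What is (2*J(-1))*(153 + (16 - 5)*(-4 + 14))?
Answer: 526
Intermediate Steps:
(2*J(-1))*(153 + (16 - 5)*(-4 + 14)) = (2*(-1)²)*(153 + (16 - 5)*(-4 + 14)) = (2*1)*(153 + 11*10) = 2*(153 + 110) = 2*263 = 526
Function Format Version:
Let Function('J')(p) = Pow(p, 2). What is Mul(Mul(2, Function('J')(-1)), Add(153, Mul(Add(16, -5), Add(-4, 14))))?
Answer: 526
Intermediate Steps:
Mul(Mul(2, Function('J')(-1)), Add(153, Mul(Add(16, -5), Add(-4, 14)))) = Mul(Mul(2, Pow(-1, 2)), Add(153, Mul(Add(16, -5), Add(-4, 14)))) = Mul(Mul(2, 1), Add(153, Mul(11, 10))) = Mul(2, Add(153, 110)) = Mul(2, 263) = 526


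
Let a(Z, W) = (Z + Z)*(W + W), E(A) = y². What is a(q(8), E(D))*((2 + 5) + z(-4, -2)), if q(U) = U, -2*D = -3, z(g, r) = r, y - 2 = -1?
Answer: 160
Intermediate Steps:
y = 1 (y = 2 - 1 = 1)
D = 3/2 (D = -½*(-3) = 3/2 ≈ 1.5000)
E(A) = 1 (E(A) = 1² = 1)
a(Z, W) = 4*W*Z (a(Z, W) = (2*Z)*(2*W) = 4*W*Z)
a(q(8), E(D))*((2 + 5) + z(-4, -2)) = (4*1*8)*((2 + 5) - 2) = 32*(7 - 2) = 32*5 = 160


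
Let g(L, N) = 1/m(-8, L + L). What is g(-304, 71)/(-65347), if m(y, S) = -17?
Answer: 1/1110899 ≈ 9.0017e-7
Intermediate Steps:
g(L, N) = -1/17 (g(L, N) = 1/(-17) = -1/17)
g(-304, 71)/(-65347) = -1/17/(-65347) = -1/17*(-1/65347) = 1/1110899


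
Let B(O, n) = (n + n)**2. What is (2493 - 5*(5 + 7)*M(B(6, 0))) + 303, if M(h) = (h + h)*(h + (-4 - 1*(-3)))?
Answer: 2796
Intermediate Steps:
B(O, n) = 4*n**2 (B(O, n) = (2*n)**2 = 4*n**2)
M(h) = 2*h*(-1 + h) (M(h) = (2*h)*(h + (-4 + 3)) = (2*h)*(h - 1) = (2*h)*(-1 + h) = 2*h*(-1 + h))
(2493 - 5*(5 + 7)*M(B(6, 0))) + 303 = (2493 - 5*(5 + 7)*2*(4*0**2)*(-1 + 4*0**2)) + 303 = (2493 - 60*2*(4*0)*(-1 + 4*0)) + 303 = (2493 - 60*2*0*(-1 + 0)) + 303 = (2493 - 60*2*0*(-1)) + 303 = (2493 - 60*0) + 303 = (2493 - 5*0) + 303 = (2493 + 0) + 303 = 2493 + 303 = 2796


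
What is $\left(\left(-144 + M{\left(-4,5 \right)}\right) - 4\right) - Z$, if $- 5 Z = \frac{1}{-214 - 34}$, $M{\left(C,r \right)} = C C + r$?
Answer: $- \frac{157481}{1240} \approx -127.0$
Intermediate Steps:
$M{\left(C,r \right)} = r + C^{2}$ ($M{\left(C,r \right)} = C^{2} + r = r + C^{2}$)
$Z = \frac{1}{1240}$ ($Z = - \frac{1}{5 \left(-214 - 34\right)} = - \frac{1}{5 \left(-248\right)} = \left(- \frac{1}{5}\right) \left(- \frac{1}{248}\right) = \frac{1}{1240} \approx 0.00080645$)
$\left(\left(-144 + M{\left(-4,5 \right)}\right) - 4\right) - Z = \left(\left(-144 + \left(5 + \left(-4\right)^{2}\right)\right) - 4\right) - \frac{1}{1240} = \left(\left(-144 + \left(5 + 16\right)\right) - 4\right) - \frac{1}{1240} = \left(\left(-144 + 21\right) - 4\right) - \frac{1}{1240} = \left(-123 - 4\right) - \frac{1}{1240} = -127 - \frac{1}{1240} = - \frac{157481}{1240}$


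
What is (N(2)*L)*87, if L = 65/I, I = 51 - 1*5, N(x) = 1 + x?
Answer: 16965/46 ≈ 368.80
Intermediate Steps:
I = 46 (I = 51 - 5 = 46)
L = 65/46 ≈ 1.4130
(N(2)*L)*87 = ((1 + 2)*(65/46))*87 = (3*(65/46))*87 = (195/46)*87 = 16965/46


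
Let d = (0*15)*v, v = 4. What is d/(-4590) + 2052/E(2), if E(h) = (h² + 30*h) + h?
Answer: 342/11 ≈ 31.091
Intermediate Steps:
E(h) = h² + 31*h
d = 0 (d = (0*15)*4 = 0*4 = 0)
d/(-4590) + 2052/E(2) = 0/(-4590) + 2052/((2*(31 + 2))) = 0*(-1/4590) + 2052/((2*33)) = 0 + 2052/66 = 0 + 2052*(1/66) = 0 + 342/11 = 342/11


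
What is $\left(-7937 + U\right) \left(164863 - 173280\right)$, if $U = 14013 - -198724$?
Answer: $-1723801600$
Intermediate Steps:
$U = 212737$ ($U = 14013 + 198724 = 212737$)
$\left(-7937 + U\right) \left(164863 - 173280\right) = \left(-7937 + 212737\right) \left(164863 - 173280\right) = 204800 \left(-8417\right) = -1723801600$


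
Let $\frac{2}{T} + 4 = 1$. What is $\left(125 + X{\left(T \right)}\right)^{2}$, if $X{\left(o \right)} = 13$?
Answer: $19044$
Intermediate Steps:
$T = - \frac{2}{3}$ ($T = \frac{2}{-4 + 1} = \frac{2}{-3} = 2 \left(- \frac{1}{3}\right) = - \frac{2}{3} \approx -0.66667$)
$\left(125 + X{\left(T \right)}\right)^{2} = \left(125 + 13\right)^{2} = 138^{2} = 19044$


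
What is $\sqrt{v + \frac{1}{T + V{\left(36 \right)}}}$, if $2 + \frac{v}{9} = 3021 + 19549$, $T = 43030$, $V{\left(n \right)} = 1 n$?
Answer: $\frac{37 \sqrt{275170077802}}{43066} \approx 450.68$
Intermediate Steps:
$V{\left(n \right)} = n$
$v = 203112$ ($v = -18 + 9 \left(3021 + 19549\right) = -18 + 9 \cdot 22570 = -18 + 203130 = 203112$)
$\sqrt{v + \frac{1}{T + V{\left(36 \right)}}} = \sqrt{203112 + \frac{1}{43030 + 36}} = \sqrt{203112 + \frac{1}{43066}} = \sqrt{\frac{8747221393}{43066}} = \frac{37 \sqrt{275170077802}}{43066}$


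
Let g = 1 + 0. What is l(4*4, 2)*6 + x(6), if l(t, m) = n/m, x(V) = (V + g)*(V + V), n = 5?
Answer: 99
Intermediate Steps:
g = 1
x(V) = 2*V*(1 + V) (x(V) = (V + 1)*(V + V) = (1 + V)*(2*V) = 2*V*(1 + V))
l(t, m) = 5/m
l(4*4, 2)*6 + x(6) = (5/2)*6 + 2*6*(1 + 6) = (5*(½))*6 + 2*6*7 = (5/2)*6 + 84 = 15 + 84 = 99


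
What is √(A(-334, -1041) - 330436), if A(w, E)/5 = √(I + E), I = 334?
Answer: √(-330436 + 5*I*√707) ≈ 0.12 + 574.84*I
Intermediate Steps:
A(w, E) = 5*√(334 + E)
√(A(-334, -1041) - 330436) = √(5*√(334 - 1041) - 330436) = √(5*√(-707) - 330436) = √(5*(I*√707) - 330436) = √(5*I*√707 - 330436) = √(-330436 + 5*I*√707)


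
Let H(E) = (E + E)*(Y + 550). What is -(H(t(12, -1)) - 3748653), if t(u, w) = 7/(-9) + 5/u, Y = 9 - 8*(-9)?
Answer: 67483957/18 ≈ 3.7491e+6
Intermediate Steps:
Y = 81 (Y = 9 + 72 = 81)
t(u, w) = -7/9 + 5/u (t(u, w) = 7*(-⅑) + 5/u = -7/9 + 5/u)
H(E) = 1262*E (H(E) = (E + E)*(81 + 550) = (2*E)*631 = 1262*E)
-(H(t(12, -1)) - 3748653) = -(1262*(-7/9 + 5/12) - 3748653) = -(1262*(-13/36) - 3748653) = -(-8203/18 - 3748653) = -1*(-67483957/18) = 67483957/18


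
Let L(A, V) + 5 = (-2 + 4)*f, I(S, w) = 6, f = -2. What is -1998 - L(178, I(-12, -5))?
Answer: -1989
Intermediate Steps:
L(A, V) = -9 (L(A, V) = -5 + (-2 + 4)*(-2) = -5 + 2*(-2) = -5 - 4 = -9)
-1998 - L(178, I(-12, -5)) = -1998 - 1*(-9) = -1998 + 9 = -1989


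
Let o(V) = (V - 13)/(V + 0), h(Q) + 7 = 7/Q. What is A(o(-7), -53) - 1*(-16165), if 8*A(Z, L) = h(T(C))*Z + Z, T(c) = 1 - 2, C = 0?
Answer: 226245/14 ≈ 16160.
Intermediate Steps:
T(c) = -1
h(Q) = -7 + 7/Q
o(V) = (-13 + V)/V
A(Z, L) = -13*Z/8 (A(Z, L) = ((-7 + 7/(-1))*Z + Z)/8 = ((-7 + 7*(-1))*Z + Z)/8 = ((-7 - 7)*Z + Z)/8 = (-14*Z + Z)/8 = (-13*Z)/8 = -13*Z/8)
A(o(-7), -53) - 1*(-16165) = -13*(-13 - 7)/(8*(-7)) - 1*(-16165) = -(-13)*(-20)/56 + 16165 = -13/8*20/7 + 16165 = -65/14 + 16165 = 226245/14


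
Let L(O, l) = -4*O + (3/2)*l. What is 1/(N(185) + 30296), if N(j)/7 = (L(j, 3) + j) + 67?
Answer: 2/53823 ≈ 3.7159e-5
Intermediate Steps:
L(O, l) = -4*O + 3*l/2 (L(O, l) = -4*O + (3*(½))*l = -4*O + 3*l/2)
N(j) = 1001/2 - 21*j (N(j) = 7*(((-4*j + (3/2)*3) + j) + 67) = 7*(((-4*j + 9/2) + j) + 67) = 7*(((9/2 - 4*j) + j) + 67) = 7*((9/2 - 3*j) + 67) = 7*(143/2 - 3*j) = 1001/2 - 21*j)
1/(N(185) + 30296) = 1/((1001/2 - 21*185) + 30296) = 1/((1001/2 - 3885) + 30296) = 1/(-6769/2 + 30296) = 1/(53823/2) = 2/53823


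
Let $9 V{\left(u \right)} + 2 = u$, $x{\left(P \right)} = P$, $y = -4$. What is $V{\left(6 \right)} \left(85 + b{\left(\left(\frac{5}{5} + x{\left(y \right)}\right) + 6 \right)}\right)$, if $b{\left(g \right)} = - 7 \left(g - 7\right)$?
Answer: $\frac{452}{9} \approx 50.222$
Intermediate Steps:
$V{\left(u \right)} = - \frac{2}{9} + \frac{u}{9}$
$b{\left(g \right)} = 49 - 7 g$ ($b{\left(g \right)} = - 7 \left(-7 + g\right) = 49 - 7 g$)
$V{\left(6 \right)} \left(85 + b{\left(\left(\frac{5}{5} + x{\left(y \right)}\right) + 6 \right)}\right) = \left(- \frac{2}{9} + \frac{1}{9} \cdot 6\right) \left(85 + \left(49 - 7 \left(\left(\frac{5}{5} - 4\right) + 6\right)\right)\right) = \left(- \frac{2}{9} + \frac{2}{3}\right) \left(85 + \left(49 - 7 \left(\left(5 \cdot \frac{1}{5} - 4\right) + 6\right)\right)\right) = \frac{4 \left(85 + \left(49 - 7 \left(\left(1 - 4\right) + 6\right)\right)\right)}{9} = \frac{4 \left(85 + \left(49 - 7 \left(-3 + 6\right)\right)\right)}{9} = \frac{4 \left(85 + \left(49 - 21\right)\right)}{9} = \frac{4 \left(85 + 28\right)}{9} = \frac{4}{9} \cdot 113 = \frac{452}{9}$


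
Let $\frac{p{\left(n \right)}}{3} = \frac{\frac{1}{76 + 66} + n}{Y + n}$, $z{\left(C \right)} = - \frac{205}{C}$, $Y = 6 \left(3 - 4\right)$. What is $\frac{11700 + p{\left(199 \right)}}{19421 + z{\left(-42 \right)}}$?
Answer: $\frac{6735434517}{11180099561} \approx 0.60245$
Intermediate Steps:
$Y = -6$ ($Y = 6 \left(-1\right) = -6$)
$p{\left(n \right)} = \frac{3 \left(\frac{1}{142} + n\right)}{-6 + n}$ ($p{\left(n \right)} = 3 \frac{\frac{1}{76 + 66} + n}{-6 + n} = 3 \frac{\frac{1}{142} + n}{-6 + n} = \frac{3 \left(\frac{1}{142} + n\right)}{-6 + n}$)
$\frac{11700 + p{\left(199 \right)}}{19421 + z{\left(-42 \right)}} = \frac{11700 + \frac{3 \left(1 + 142 \cdot 199\right)}{142 \left(-6 + 199\right)}}{19421 - \frac{205}{-42}} = \frac{11700 + \frac{3 \left(1 + 28258\right)}{142 \cdot 193}}{19421 - - \frac{205}{42}} = \frac{11700 + \frac{3}{142} \cdot \frac{1}{193} \cdot 28259}{19421 + \frac{205}{42}} = \frac{11700 + \frac{84777}{27406}}{\frac{815887}{42}} = \frac{320734977}{27406} \cdot \frac{42}{815887} = \frac{6735434517}{11180099561}$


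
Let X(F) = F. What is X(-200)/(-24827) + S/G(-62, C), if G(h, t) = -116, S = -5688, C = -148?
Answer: 35309794/719983 ≈ 49.043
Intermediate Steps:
X(-200)/(-24827) + S/G(-62, C) = -200/(-24827) - 5688/(-116) = -200*(-1/24827) - 5688*(-1/116) = 200/24827 + 1422/29 = 35309794/719983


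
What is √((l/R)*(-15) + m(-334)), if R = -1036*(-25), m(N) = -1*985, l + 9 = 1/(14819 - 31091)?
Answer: I*√12149344295332755/3512040 ≈ 31.385*I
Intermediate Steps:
l = -146449/16272 (l = -9 + 1/(14819 - 31091) = -9 + 1/(-16272) = -9 - 1/16272 = -146449/16272 ≈ -9.0001)
m(N) = -985
R = 25900
√((l/R)*(-15) + m(-334)) = √(-146449/16272/25900*(-15) - 985) = √(-146449/16272*1/25900*(-15) - 985) = √(-146449/421444800*(-15) - 985) = √(146449/28096320 - 985) = √(-27674728751/28096320) = I*√12149344295332755/3512040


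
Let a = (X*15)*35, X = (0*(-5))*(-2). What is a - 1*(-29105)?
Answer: 29105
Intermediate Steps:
X = 0 (X = 0*(-2) = 0)
a = 0 (a = (0*15)*35 = 0*35 = 0)
a - 1*(-29105) = 0 - 1*(-29105) = 0 + 29105 = 29105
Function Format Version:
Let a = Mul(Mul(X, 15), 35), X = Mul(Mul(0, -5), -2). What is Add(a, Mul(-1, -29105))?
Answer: 29105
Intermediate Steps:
X = 0 (X = Mul(0, -2) = 0)
a = 0 (a = Mul(Mul(0, 15), 35) = Mul(0, 35) = 0)
Add(a, Mul(-1, -29105)) = Add(0, Mul(-1, -29105)) = Add(0, 29105) = 29105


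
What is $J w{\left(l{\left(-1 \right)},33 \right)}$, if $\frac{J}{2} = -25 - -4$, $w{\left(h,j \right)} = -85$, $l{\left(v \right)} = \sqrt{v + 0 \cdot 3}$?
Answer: $3570$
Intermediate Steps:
$l{\left(v \right)} = \sqrt{v}$ ($l{\left(v \right)} = \sqrt{v + 0} = \sqrt{v}$)
$J = -42$ ($J = 2 \left(-25 - -4\right) = 2 \left(-25 + 4\right) = 2 \left(-21\right) = -42$)
$J w{\left(l{\left(-1 \right)},33 \right)} = \left(-42\right) \left(-85\right) = 3570$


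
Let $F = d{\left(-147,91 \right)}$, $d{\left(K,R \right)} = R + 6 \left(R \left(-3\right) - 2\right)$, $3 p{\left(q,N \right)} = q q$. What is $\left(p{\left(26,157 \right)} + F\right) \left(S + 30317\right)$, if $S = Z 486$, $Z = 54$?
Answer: $- \frac{226300561}{3} \approx -7.5433 \cdot 10^{7}$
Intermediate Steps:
$p{\left(q,N \right)} = \frac{q^{2}}{3}$ ($p{\left(q,N \right)} = \frac{q q}{3} = \frac{q^{2}}{3}$)
$d{\left(K,R \right)} = -12 - 17 R$ ($d{\left(K,R \right)} = R + 6 \left(- 3 R - 2\right) = R + 6 \left(-2 - 3 R\right) = R - \left(12 + 18 R\right) = -12 - 17 R$)
$F = -1559$ ($F = -12 - 1547 = -1559$)
$S = 26244$ ($S = 54 \cdot 486 = 26244$)
$\left(p{\left(26,157 \right)} + F\right) \left(S + 30317\right) = \left(\frac{26^{2}}{3} - 1559\right) \left(26244 + 30317\right) = \left(\frac{1}{3} \cdot 676 - 1559\right) 56561 = \left(\frac{676}{3} - 1559\right) 56561 = \left(- \frac{4001}{3}\right) 56561 = - \frac{226300561}{3}$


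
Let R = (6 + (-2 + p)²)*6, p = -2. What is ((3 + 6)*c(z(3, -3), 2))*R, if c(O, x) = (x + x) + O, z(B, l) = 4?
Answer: 9504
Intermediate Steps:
c(O, x) = O + 2*x (c(O, x) = 2*x + O = O + 2*x)
R = 132 (R = (6 + (-2 - 2)²)*6 = (6 + (-4)²)*6 = (6 + 16)*6 = 22*6 = 132)
((3 + 6)*c(z(3, -3), 2))*R = ((3 + 6)*(4 + 2*2))*132 = (9*(4 + 4))*132 = (9*8)*132 = 72*132 = 9504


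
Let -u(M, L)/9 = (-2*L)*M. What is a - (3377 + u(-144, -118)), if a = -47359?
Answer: -356592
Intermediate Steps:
u(M, L) = 18*L*M (u(M, L) = -9*(-2*L)*M = -(-18)*L*M = 18*L*M)
a - (3377 + u(-144, -118)) = -47359 - (3377 + 18*(-118)*(-144)) = -47359 - (3377 + 305856) = -47359 - 1*309233 = -47359 - 309233 = -356592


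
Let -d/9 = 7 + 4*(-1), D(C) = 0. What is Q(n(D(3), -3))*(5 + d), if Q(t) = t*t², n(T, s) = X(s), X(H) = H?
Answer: 594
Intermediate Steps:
n(T, s) = s
d = -27 (d = -9*(7 + 4*(-1)) = -9*(7 - 4) = -9*3 = -27)
Q(t) = t³
Q(n(D(3), -3))*(5 + d) = (-3)³*(5 - 27) = -27*(-22) = 594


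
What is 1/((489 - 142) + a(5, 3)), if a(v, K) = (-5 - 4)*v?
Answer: 1/302 ≈ 0.0033113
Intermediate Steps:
a(v, K) = -9*v
1/((489 - 142) + a(5, 3)) = 1/((489 - 142) - 9*5) = 1/(347 - 45) = 1/302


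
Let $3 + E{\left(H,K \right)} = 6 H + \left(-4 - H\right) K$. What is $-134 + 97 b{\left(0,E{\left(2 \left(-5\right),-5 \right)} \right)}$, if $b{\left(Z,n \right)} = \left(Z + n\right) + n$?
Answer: $-18176$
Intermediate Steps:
$E{\left(H,K \right)} = -3 + 6 H + K \left(-4 - H\right)$ ($E{\left(H,K \right)} = -3 + \left(6 H + \left(-4 - H\right) K\right) = -3 + \left(6 H + K \left(-4 - H\right)\right) = -3 + 6 H + K \left(-4 - H\right)$)
$b{\left(Z,n \right)} = Z + 2 n$
$-134 + 97 b{\left(0,E{\left(2 \left(-5\right),-5 \right)} \right)} = -134 + 97 \left(0 + 2 \left(-3 - -20 + 6 \cdot 2 \left(-5\right) - 2 \left(-5\right) \left(-5\right)\right)\right) = -134 + 97 \left(0 + 2 \left(-3 + 20 + 6 \left(-10\right) - \left(-10\right) \left(-5\right)\right)\right) = -134 + 97 \left(0 + 2 \left(-3 + 20 - 60 - 50\right)\right) = -134 + 97 \left(0 + 2 \left(-93\right)\right) = -134 + 97 \left(0 - 186\right) = -134 + 97 \left(-186\right) = -134 - 18042 = -18176$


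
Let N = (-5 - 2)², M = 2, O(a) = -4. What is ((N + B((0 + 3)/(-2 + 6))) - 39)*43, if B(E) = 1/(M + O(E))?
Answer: 817/2 ≈ 408.50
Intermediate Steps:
B(E) = -½ (B(E) = 1/(2 - 4) = 1/(-2) = -½)
N = 49 (N = (-7)² = 49)
((N + B((0 + 3)/(-2 + 6))) - 39)*43 = ((49 - ½) - 39)*43 = (97/2 - 39)*43 = (19/2)*43 = 817/2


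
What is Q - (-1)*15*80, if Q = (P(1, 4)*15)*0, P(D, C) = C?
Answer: 1200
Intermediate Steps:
Q = 0 (Q = (4*15)*0 = 60*0 = 0)
Q - (-1)*15*80 = 0 - (-1)*15*80 = 0 - (-1)*1200 = 0 - 1*(-1200) = 0 + 1200 = 1200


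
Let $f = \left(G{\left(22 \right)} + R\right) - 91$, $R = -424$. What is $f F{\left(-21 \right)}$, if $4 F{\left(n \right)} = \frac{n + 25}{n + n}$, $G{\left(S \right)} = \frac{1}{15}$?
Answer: $\frac{3862}{315} \approx 12.26$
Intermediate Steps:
$G{\left(S \right)} = \frac{1}{15}$
$f = - \frac{7724}{15}$ ($f = \left(\frac{1}{15} - 424\right) - 91 = - \frac{6359}{15} - 91 = - \frac{7724}{15} \approx -514.93$)
$F{\left(n \right)} = \frac{25 + n}{8 n}$ ($F{\left(n \right)} = \frac{\left(n + 25\right) \frac{1}{n + n}}{4} = \frac{\left(25 + n\right) \frac{1}{2 n}}{4} = \frac{\frac{1}{2} \frac{1}{n} \left(25 + n\right)}{4} = \frac{25 + n}{8 n}$)
$f F{\left(-21 \right)} = - \frac{7724 \frac{25 - 21}{8 \left(-21\right)}}{15} = - \frac{7724 \cdot \frac{1}{8} \left(- \frac{1}{21}\right) 4}{15} = \left(- \frac{7724}{15}\right) \left(- \frac{1}{42}\right) = \frac{3862}{315}$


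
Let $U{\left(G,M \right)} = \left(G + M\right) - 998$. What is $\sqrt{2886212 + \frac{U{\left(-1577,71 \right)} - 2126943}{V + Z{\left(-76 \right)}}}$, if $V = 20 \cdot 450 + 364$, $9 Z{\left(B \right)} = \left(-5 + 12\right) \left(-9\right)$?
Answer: $\frac{\sqrt{252677889909609}}{9357} \approx 1698.8$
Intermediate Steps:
$Z{\left(B \right)} = -7$ ($Z{\left(B \right)} = \frac{\left(-5 + 12\right) \left(-9\right)}{9} = \frac{7 \left(-9\right)}{9} = \frac{1}{9} \left(-63\right) = -7$)
$V = 9364$ ($V = 9000 + 364 = 9364$)
$U{\left(G,M \right)} = -998 + G + M$
$\sqrt{2886212 + \frac{U{\left(-1577,71 \right)} - 2126943}{V + Z{\left(-76 \right)}}} = \sqrt{2886212 + \frac{\left(-998 - 1577 + 71\right) - 2126943}{9364 - 7}} = \sqrt{2886212 + \frac{-2504 - 2126943}{9357}} = \sqrt{2886212 - \frac{2129447}{9357}} = \sqrt{\frac{27004156237}{9357}} = \frac{\sqrt{252677889909609}}{9357}$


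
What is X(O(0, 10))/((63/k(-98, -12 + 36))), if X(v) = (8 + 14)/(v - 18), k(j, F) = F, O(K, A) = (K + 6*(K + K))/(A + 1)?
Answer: -88/189 ≈ -0.46561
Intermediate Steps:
O(K, A) = 13*K/(1 + A) (O(K, A) = (K + 6*(2*K))/(1 + A) = (K + 12*K)/(1 + A) = (13*K)/(1 + A) = 13*K/(1 + A))
X(v) = 22/(-18 + v)
X(O(0, 10))/((63/k(-98, -12 + 36))) = (22/(-18 + 13*0/(1 + 10)))/((63/(-12 + 36))) = (22/(-18 + 13*0/11))/((63/24)) = (22/(-18 + 13*0*(1/11)))/((63*(1/24))) = (22/(-18 + 0))/(21/8) = (22/(-18))*(8/21) = (22*(-1/18))*(8/21) = -11/9*8/21 = -88/189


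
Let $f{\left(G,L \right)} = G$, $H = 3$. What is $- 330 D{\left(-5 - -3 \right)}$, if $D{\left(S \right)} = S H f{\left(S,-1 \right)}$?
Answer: $-3960$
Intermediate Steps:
$D{\left(S \right)} = 3 S^{2}$ ($D{\left(S \right)} = S 3 S = 3 S S = 3 S^{2}$)
$- 330 D{\left(-5 - -3 \right)} = - 330 \cdot 3 \left(-5 - -3\right)^{2} = - 330 \cdot 3 \left(-5 + 3\right)^{2} = - 330 \cdot 3 \left(-2\right)^{2} = - 330 \cdot 3 \cdot 4 = \left(-330\right) 12 = -3960$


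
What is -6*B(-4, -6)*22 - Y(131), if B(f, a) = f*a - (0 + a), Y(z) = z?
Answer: -4091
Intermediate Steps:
B(f, a) = -a + a*f (B(f, a) = a*f - a = -a + a*f)
-6*B(-4, -6)*22 - Y(131) = -(-36)*(-1 - 4)*22 - 1*131 = -(-36)*(-5)*22 - 131 = -6*30*22 - 131 = -180*22 - 131 = -3960 - 131 = -4091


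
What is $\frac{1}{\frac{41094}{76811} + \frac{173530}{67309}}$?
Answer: $\frac{5170071599}{16095008876} \approx 0.32122$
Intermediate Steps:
$\frac{1}{\frac{41094}{76811} + \frac{173530}{67309}} = \frac{1}{\frac{16095008876}{5170071599}} = \frac{5170071599}{16095008876}$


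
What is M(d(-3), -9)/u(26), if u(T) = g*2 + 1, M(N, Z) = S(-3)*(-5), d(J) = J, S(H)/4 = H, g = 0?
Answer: 60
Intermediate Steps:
S(H) = 4*H
M(N, Z) = 60 (M(N, Z) = (4*(-3))*(-5) = -12*(-5) = 60)
u(T) = 1 (u(T) = 0*2 + 1 = 0 + 1 = 1)
M(d(-3), -9)/u(26) = 60/1 = 60*1 = 60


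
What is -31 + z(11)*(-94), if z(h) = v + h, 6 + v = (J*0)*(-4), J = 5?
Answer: -501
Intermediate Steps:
v = -6 (v = -6 + (5*0)*(-4) = -6 + 0*(-4) = -6 + 0 = -6)
z(h) = -6 + h
-31 + z(11)*(-94) = -31 + (-6 + 11)*(-94) = -31 + 5*(-94) = -31 - 470 = -501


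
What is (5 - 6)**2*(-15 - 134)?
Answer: -149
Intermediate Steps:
(5 - 6)**2*(-15 - 134) = (-1)**2*(-149) = 1*(-149) = -149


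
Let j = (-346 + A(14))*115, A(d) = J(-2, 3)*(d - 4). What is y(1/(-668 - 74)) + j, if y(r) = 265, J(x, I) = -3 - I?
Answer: -46425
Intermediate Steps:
A(d) = 24 - 6*d (A(d) = (-3 - 1*3)*(d - 4) = (-3 - 3)*(-4 + d) = -6*(-4 + d) = 24 - 6*d)
j = -46690 (j = (-346 + (24 - 6*14))*115 = (-346 + (24 - 84))*115 = (-346 - 60)*115 = -406*115 = -46690)
y(1/(-668 - 74)) + j = 265 - 46690 = -46425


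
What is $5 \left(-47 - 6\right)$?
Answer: $-265$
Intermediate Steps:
$5 \left(-47 - 6\right) = 5 \left(-53\right) = -265$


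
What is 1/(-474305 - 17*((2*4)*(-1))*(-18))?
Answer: -1/476753 ≈ -2.0975e-6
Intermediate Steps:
1/(-474305 - 17*((2*4)*(-1))*(-18)) = 1/(-474305 - 17*(8*(-1))*(-18)) = 1/(-474305 - 17*(-8)*(-18)) = 1/(-474305 - (-136)*(-18)) = 1/(-474305 - 1*2448) = 1/(-474305 - 2448) = 1/(-476753) = -1/476753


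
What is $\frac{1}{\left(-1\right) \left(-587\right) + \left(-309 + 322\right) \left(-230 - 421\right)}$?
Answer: $- \frac{1}{7876} \approx -0.00012697$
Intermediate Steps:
$\frac{1}{\left(-1\right) \left(-587\right) + \left(-309 + 322\right) \left(-230 - 421\right)} = \frac{1}{587 + 13 \left(-651\right)} = \frac{1}{587 - 8463} = \frac{1}{-7876} = - \frac{1}{7876}$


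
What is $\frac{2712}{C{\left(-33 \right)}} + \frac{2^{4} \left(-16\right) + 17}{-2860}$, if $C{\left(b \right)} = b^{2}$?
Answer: $\frac{242927}{94380} \approx 2.5739$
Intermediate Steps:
$\frac{2712}{C{\left(-33 \right)}} + \frac{2^{4} \left(-16\right) + 17}{-2860} = \frac{2712}{\left(-33\right)^{2}} + \frac{2^{4} \left(-16\right) + 17}{-2860} = \frac{2712}{1089} + \left(16 \left(-16\right) + 17\right) \left(- \frac{1}{2860}\right) = 2712 \cdot \frac{1}{1089} + \left(-256 + 17\right) \left(- \frac{1}{2860}\right) = \frac{904}{363} - - \frac{239}{2860} = \frac{904}{363} + \frac{239}{2860} = \frac{242927}{94380}$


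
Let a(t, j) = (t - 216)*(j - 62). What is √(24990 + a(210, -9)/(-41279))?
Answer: 66*√9775445106/41279 ≈ 158.08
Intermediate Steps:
a(t, j) = (-216 + t)*(-62 + j)
√(24990 + a(210, -9)/(-41279)) = √(24990 + (13392 - 216*(-9) - 62*210 - 9*210)/(-41279)) = √(24990 + (13392 + 1944 - 13020 - 1890)*(-1/41279)) = √(24990 + 426*(-1/41279)) = √(24990 - 426/41279) = √(1031561784/41279) = 66*√9775445106/41279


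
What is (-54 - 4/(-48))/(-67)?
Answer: 647/804 ≈ 0.80473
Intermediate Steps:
(-54 - 4/(-48))/(-67) = -(-54 - 4*(-1/48))/67 = -(-54 + 1/12)/67 = -1/67*(-647/12) = 647/804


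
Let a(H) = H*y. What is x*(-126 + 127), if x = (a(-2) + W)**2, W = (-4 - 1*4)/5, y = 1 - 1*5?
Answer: 1024/25 ≈ 40.960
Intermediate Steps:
y = -4 (y = 1 - 5 = -4)
a(H) = -4*H (a(H) = H*(-4) = -4*H)
W = -8/5 (W = (-4 - 4)*(1/5) = -8*1/5 = -8/5 ≈ -1.6000)
x = 1024/25 (x = (-4*(-2) - 8/5)**2 = (8 - 8/5)**2 = (32/5)**2 = 1024/25 ≈ 40.960)
x*(-126 + 127) = 1024*(-126 + 127)/25 = (1024/25)*1 = 1024/25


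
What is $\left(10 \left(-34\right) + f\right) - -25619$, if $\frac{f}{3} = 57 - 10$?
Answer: $25420$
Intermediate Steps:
$f = 141$ ($f = 3 \left(57 - 10\right) = 3 \cdot 47 = 141$)
$\left(10 \left(-34\right) + f\right) - -25619 = \left(10 \left(-34\right) + 141\right) - -25619 = \left(-340 + 141\right) + 25619 = -199 + 25619 = 25420$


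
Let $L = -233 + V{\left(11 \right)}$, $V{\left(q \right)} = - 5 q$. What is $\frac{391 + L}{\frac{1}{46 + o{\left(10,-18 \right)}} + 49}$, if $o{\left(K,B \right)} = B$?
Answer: $\frac{2884}{1373} \approx 2.1005$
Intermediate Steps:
$L = -288$ ($L = -233 - 55 = -288$)
$\frac{391 + L}{\frac{1}{46 + o{\left(10,-18 \right)}} + 49} = \frac{391 - 288}{\frac{1}{46 - 18} + 49} = \frac{103}{\frac{1}{28} + 49} = \frac{103}{\frac{1373}{28}} = 103 \cdot \frac{28}{1373} = \frac{2884}{1373}$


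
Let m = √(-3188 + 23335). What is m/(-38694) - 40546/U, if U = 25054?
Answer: -20273/12527 - √20147/38694 ≈ -1.6220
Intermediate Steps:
m = √20147 ≈ 141.94
m/(-38694) - 40546/U = √20147/(-38694) - 40546/25054 = √20147*(-1/38694) - 40546*1/25054 = -√20147/38694 - 20273/12527 = -20273/12527 - √20147/38694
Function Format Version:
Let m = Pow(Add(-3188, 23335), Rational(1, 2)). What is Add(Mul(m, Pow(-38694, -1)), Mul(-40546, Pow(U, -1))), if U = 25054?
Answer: Add(Rational(-20273, 12527), Mul(Rational(-1, 38694), Pow(20147, Rational(1, 2)))) ≈ -1.6220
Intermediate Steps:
m = Pow(20147, Rational(1, 2)) ≈ 141.94
Add(Mul(m, Pow(-38694, -1)), Mul(-40546, Pow(U, -1))) = Add(Mul(Pow(20147, Rational(1, 2)), Pow(-38694, -1)), Mul(-40546, Pow(25054, -1))) = Add(Mul(Pow(20147, Rational(1, 2)), Rational(-1, 38694)), Mul(-40546, Rational(1, 25054))) = Add(Mul(Rational(-1, 38694), Pow(20147, Rational(1, 2))), Rational(-20273, 12527)) = Add(Rational(-20273, 12527), Mul(Rational(-1, 38694), Pow(20147, Rational(1, 2))))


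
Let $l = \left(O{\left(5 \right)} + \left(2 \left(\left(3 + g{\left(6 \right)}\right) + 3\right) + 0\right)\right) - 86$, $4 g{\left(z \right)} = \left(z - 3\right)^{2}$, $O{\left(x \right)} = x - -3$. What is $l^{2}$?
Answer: $\frac{15129}{4} \approx 3782.3$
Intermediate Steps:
$O{\left(x \right)} = 3 + x$ ($O{\left(x \right)} = x + 3 = 3 + x$)
$g{\left(z \right)} = \frac{\left(-3 + z\right)^{2}}{4}$ ($g{\left(z \right)} = \frac{\left(z - 3\right)^{2}}{4} = \frac{\left(-3 + z\right)^{2}}{4}$)
$l = - \frac{123}{2}$ ($l = \left(\left(3 + 5\right) + \left(2 \left(\left(3 + \frac{\left(-3 + 6\right)^{2}}{4}\right) + 3\right) + 0\right)\right) - 86 = \left(8 + \left(2 \left(\left(3 + \frac{3^{2}}{4}\right) + 3\right) + 0\right)\right) - 86 = \left(8 + \left(2 \left(\left(3 + \frac{1}{4} \cdot 9\right) + 3\right) + 0\right)\right) - 86 = \left(8 + \left(2 \left(\left(3 + \frac{9}{4}\right) + 3\right) + 0\right)\right) - 86 = \left(8 + \left(2 \left(\frac{21}{4} + 3\right) + 0\right)\right) - 86 = \left(8 + \left(2 \cdot \frac{33}{4} + 0\right)\right) - 86 = \left(8 + \left(\frac{33}{2} + 0\right)\right) - 86 = \left(8 + \frac{33}{2}\right) - 86 = \frac{49}{2} - 86 = - \frac{123}{2} \approx -61.5$)
$l^{2} = \left(- \frac{123}{2}\right)^{2} = \frac{15129}{4}$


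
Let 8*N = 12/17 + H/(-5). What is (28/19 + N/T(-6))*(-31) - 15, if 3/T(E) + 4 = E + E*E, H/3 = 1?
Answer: -414991/6460 ≈ -64.240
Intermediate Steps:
H = 3 (H = 3*1 = 3)
T(E) = 3/(-4 + E + E**2) (T(E) = 3/(-4 + (E + E*E)) = 3/(-4 + (E + E**2)) = 3/(-4 + E + E**2))
N = 9/680 (N = (12/17 + 3/(-5))/8 = (12*(1/17) + 3*(-1/5))/8 = (12/17 - 3/5)/8 = (1/8)*(9/85) = 9/680 ≈ 0.013235)
(28/19 + N/T(-6))*(-31) - 15 = (28/19 + 9/(680*((3/(-4 - 6 + (-6)**2)))))*(-31) - 15 = (28*(1/19) + 9/(680*((3/(-4 - 6 + 36)))))*(-31) - 15 = (28/19 + 9/(680*((3/26))))*(-31) - 15 = (28/19 + 9/(680*((3*(1/26)))))*(-31) - 15 = (28/19 + 9/(680*(3/26)))*(-31) - 15 = (28/19 + (9/680)*(26/3))*(-31) - 15 = (28/19 + 39/340)*(-31) - 15 = (10261/6460)*(-31) - 15 = -318091/6460 - 15 = -414991/6460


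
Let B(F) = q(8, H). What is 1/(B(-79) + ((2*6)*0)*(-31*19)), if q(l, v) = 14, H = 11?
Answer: 1/14 ≈ 0.071429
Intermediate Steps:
B(F) = 14
1/(B(-79) + ((2*6)*0)*(-31*19)) = 1/(14 + ((2*6)*0)*(-31*19)) = 1/(14 + (12*0)*(-589)) = 1/(14 + 0*(-589)) = 1/(14 + 0) = 1/14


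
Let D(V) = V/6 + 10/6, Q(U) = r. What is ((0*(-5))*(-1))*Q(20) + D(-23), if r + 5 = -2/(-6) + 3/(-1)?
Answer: -13/6 ≈ -2.1667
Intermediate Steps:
r = -23/3 (r = -5 + (-2/(-6) + 3/(-1)) = -5 + (-2*(-⅙) + 3*(-1)) = -5 + (⅓ - 3) = -5 - 8/3 = -23/3 ≈ -7.6667)
Q(U) = -23/3
D(V) = 5/3 + V/6 (D(V) = V*(⅙) + 10*(⅙) = V/6 + 5/3 = 5/3 + V/6)
((0*(-5))*(-1))*Q(20) + D(-23) = ((0*(-5))*(-1))*(-23/3) + (5/3 + (⅙)*(-23)) = (0*(-1))*(-23/3) + (5/3 - 23/6) = 0*(-23/3) - 13/6 = 0 - 13/6 = -13/6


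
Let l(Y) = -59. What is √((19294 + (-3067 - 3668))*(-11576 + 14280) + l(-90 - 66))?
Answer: √33959477 ≈ 5827.5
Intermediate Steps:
√((19294 + (-3067 - 3668))*(-11576 + 14280) + l(-90 - 66)) = √((19294 + (-3067 - 3668))*(-11576 + 14280) - 59) = √((19294 - 6735)*2704 - 59) = √(12559*2704 - 59) = √(33959536 - 59) = √33959477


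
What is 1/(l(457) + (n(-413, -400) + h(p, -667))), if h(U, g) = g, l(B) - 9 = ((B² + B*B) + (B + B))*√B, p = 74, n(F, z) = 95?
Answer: 563/80082854673639 + 418612*√457/80082854673639 ≈ 1.1175e-7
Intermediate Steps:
l(B) = 9 + √B*(2*B + 2*B²) (l(B) = 9 + ((B² + B*B) + (B + B))*√B = 9 + ((B² + B²) + 2*B)*√B = 9 + (2*B² + 2*B)*√B = 9 + (2*B + 2*B²)*√B = 9 + √B*(2*B + 2*B²))
1/(l(457) + (n(-413, -400) + h(p, -667))) = 1/((9 + 2*457^(3/2) + 2*457^(5/2)) + (95 - 667)) = 1/((9 + 2*(457*√457) + 2*(208849*√457)) - 572) = 1/((9 + 914*√457 + 417698*√457) - 572) = 1/((9 + 418612*√457) - 572) = 1/(-563 + 418612*√457)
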